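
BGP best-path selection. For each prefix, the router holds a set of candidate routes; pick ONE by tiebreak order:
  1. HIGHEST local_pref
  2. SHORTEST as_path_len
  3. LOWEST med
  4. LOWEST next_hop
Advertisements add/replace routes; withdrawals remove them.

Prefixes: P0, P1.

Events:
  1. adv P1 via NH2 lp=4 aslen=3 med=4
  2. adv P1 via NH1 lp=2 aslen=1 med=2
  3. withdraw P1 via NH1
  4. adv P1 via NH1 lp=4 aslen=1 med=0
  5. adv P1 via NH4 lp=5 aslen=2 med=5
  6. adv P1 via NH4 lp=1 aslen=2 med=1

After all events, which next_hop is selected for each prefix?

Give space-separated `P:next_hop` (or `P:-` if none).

Op 1: best P0=- P1=NH2
Op 2: best P0=- P1=NH2
Op 3: best P0=- P1=NH2
Op 4: best P0=- P1=NH1
Op 5: best P0=- P1=NH4
Op 6: best P0=- P1=NH1

Answer: P0:- P1:NH1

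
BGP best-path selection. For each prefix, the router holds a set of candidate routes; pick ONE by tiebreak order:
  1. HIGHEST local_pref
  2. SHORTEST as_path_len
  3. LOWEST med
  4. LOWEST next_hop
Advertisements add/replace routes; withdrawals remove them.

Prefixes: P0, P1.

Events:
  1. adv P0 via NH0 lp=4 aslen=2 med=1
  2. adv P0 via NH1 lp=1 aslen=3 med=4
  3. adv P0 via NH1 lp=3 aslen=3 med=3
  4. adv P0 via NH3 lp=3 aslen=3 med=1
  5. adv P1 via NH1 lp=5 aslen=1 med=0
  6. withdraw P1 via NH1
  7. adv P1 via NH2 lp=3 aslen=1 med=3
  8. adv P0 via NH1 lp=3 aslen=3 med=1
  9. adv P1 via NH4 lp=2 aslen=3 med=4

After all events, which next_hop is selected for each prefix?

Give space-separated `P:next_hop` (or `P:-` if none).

Answer: P0:NH0 P1:NH2

Derivation:
Op 1: best P0=NH0 P1=-
Op 2: best P0=NH0 P1=-
Op 3: best P0=NH0 P1=-
Op 4: best P0=NH0 P1=-
Op 5: best P0=NH0 P1=NH1
Op 6: best P0=NH0 P1=-
Op 7: best P0=NH0 P1=NH2
Op 8: best P0=NH0 P1=NH2
Op 9: best P0=NH0 P1=NH2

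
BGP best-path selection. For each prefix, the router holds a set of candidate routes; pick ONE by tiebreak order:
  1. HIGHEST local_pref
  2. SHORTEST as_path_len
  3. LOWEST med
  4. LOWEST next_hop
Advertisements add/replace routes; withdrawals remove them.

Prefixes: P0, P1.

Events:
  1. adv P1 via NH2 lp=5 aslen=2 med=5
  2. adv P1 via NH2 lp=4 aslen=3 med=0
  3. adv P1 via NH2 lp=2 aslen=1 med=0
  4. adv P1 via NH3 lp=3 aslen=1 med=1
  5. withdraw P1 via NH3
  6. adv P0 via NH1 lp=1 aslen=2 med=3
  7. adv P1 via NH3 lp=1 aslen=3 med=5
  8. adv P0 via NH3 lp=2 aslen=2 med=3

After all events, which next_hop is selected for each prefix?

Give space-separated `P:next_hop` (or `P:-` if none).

Answer: P0:NH3 P1:NH2

Derivation:
Op 1: best P0=- P1=NH2
Op 2: best P0=- P1=NH2
Op 3: best P0=- P1=NH2
Op 4: best P0=- P1=NH3
Op 5: best P0=- P1=NH2
Op 6: best P0=NH1 P1=NH2
Op 7: best P0=NH1 P1=NH2
Op 8: best P0=NH3 P1=NH2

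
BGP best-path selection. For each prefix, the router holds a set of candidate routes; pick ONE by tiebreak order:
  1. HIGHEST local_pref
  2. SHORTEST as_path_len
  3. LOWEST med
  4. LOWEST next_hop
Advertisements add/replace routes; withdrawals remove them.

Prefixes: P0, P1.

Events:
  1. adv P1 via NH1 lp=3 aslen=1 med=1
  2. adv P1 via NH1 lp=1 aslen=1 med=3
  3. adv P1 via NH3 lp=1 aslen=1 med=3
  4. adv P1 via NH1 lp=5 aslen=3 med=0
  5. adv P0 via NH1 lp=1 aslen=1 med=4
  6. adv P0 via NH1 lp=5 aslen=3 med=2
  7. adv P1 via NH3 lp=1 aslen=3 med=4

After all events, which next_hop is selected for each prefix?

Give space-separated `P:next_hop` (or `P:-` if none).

Answer: P0:NH1 P1:NH1

Derivation:
Op 1: best P0=- P1=NH1
Op 2: best P0=- P1=NH1
Op 3: best P0=- P1=NH1
Op 4: best P0=- P1=NH1
Op 5: best P0=NH1 P1=NH1
Op 6: best P0=NH1 P1=NH1
Op 7: best P0=NH1 P1=NH1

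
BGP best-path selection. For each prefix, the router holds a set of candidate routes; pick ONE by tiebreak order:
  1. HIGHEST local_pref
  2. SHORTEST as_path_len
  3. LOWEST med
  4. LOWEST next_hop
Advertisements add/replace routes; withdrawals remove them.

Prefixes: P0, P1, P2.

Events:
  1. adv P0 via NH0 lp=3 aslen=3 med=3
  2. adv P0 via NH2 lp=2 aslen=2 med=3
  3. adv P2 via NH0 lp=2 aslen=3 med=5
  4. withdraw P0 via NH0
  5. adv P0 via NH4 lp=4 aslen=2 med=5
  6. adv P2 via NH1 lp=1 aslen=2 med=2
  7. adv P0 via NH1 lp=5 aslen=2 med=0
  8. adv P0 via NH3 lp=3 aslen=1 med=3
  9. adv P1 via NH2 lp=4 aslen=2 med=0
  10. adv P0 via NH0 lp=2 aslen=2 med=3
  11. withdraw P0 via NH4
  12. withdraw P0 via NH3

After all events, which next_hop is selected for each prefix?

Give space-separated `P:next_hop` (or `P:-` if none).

Answer: P0:NH1 P1:NH2 P2:NH0

Derivation:
Op 1: best P0=NH0 P1=- P2=-
Op 2: best P0=NH0 P1=- P2=-
Op 3: best P0=NH0 P1=- P2=NH0
Op 4: best P0=NH2 P1=- P2=NH0
Op 5: best P0=NH4 P1=- P2=NH0
Op 6: best P0=NH4 P1=- P2=NH0
Op 7: best P0=NH1 P1=- P2=NH0
Op 8: best P0=NH1 P1=- P2=NH0
Op 9: best P0=NH1 P1=NH2 P2=NH0
Op 10: best P0=NH1 P1=NH2 P2=NH0
Op 11: best P0=NH1 P1=NH2 P2=NH0
Op 12: best P0=NH1 P1=NH2 P2=NH0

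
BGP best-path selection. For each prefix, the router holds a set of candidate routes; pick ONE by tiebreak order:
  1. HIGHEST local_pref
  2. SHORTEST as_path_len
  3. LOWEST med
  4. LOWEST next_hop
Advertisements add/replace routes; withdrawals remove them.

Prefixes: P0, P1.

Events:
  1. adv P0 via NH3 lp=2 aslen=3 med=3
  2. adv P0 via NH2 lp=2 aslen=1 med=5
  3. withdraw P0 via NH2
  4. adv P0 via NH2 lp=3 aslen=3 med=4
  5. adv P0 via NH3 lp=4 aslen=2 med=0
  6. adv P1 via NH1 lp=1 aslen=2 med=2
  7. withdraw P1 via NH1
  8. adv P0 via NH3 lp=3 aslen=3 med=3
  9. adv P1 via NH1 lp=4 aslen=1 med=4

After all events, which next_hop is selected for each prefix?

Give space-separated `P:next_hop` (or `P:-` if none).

Op 1: best P0=NH3 P1=-
Op 2: best P0=NH2 P1=-
Op 3: best P0=NH3 P1=-
Op 4: best P0=NH2 P1=-
Op 5: best P0=NH3 P1=-
Op 6: best P0=NH3 P1=NH1
Op 7: best P0=NH3 P1=-
Op 8: best P0=NH3 P1=-
Op 9: best P0=NH3 P1=NH1

Answer: P0:NH3 P1:NH1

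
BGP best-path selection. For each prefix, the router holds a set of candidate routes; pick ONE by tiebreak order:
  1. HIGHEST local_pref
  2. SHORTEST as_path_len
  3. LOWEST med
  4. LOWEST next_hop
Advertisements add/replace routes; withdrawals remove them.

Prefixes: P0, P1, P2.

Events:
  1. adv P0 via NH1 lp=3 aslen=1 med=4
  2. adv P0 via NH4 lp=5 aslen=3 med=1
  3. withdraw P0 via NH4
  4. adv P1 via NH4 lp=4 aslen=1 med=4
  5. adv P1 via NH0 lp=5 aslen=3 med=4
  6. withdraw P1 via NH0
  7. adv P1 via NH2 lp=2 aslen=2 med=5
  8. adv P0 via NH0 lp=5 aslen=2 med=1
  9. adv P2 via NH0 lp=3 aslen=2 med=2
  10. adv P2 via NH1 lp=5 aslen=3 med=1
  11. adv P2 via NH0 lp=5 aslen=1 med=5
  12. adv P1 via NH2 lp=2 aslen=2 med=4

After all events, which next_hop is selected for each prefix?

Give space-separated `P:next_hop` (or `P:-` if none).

Op 1: best P0=NH1 P1=- P2=-
Op 2: best P0=NH4 P1=- P2=-
Op 3: best P0=NH1 P1=- P2=-
Op 4: best P0=NH1 P1=NH4 P2=-
Op 5: best P0=NH1 P1=NH0 P2=-
Op 6: best P0=NH1 P1=NH4 P2=-
Op 7: best P0=NH1 P1=NH4 P2=-
Op 8: best P0=NH0 P1=NH4 P2=-
Op 9: best P0=NH0 P1=NH4 P2=NH0
Op 10: best P0=NH0 P1=NH4 P2=NH1
Op 11: best P0=NH0 P1=NH4 P2=NH0
Op 12: best P0=NH0 P1=NH4 P2=NH0

Answer: P0:NH0 P1:NH4 P2:NH0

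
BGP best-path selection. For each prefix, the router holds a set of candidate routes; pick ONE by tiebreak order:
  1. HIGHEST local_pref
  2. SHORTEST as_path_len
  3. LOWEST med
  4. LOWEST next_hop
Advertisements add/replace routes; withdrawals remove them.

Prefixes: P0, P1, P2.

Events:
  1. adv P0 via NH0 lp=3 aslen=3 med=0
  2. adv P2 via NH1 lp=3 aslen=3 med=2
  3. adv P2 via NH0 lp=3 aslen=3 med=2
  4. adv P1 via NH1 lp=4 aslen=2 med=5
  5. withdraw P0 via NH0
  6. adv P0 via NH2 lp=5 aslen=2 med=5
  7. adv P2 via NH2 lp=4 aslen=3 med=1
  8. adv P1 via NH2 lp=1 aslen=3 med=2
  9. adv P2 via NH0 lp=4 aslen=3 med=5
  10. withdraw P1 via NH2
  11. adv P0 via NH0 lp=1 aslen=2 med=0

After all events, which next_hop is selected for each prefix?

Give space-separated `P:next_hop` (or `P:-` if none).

Op 1: best P0=NH0 P1=- P2=-
Op 2: best P0=NH0 P1=- P2=NH1
Op 3: best P0=NH0 P1=- P2=NH0
Op 4: best P0=NH0 P1=NH1 P2=NH0
Op 5: best P0=- P1=NH1 P2=NH0
Op 6: best P0=NH2 P1=NH1 P2=NH0
Op 7: best P0=NH2 P1=NH1 P2=NH2
Op 8: best P0=NH2 P1=NH1 P2=NH2
Op 9: best P0=NH2 P1=NH1 P2=NH2
Op 10: best P0=NH2 P1=NH1 P2=NH2
Op 11: best P0=NH2 P1=NH1 P2=NH2

Answer: P0:NH2 P1:NH1 P2:NH2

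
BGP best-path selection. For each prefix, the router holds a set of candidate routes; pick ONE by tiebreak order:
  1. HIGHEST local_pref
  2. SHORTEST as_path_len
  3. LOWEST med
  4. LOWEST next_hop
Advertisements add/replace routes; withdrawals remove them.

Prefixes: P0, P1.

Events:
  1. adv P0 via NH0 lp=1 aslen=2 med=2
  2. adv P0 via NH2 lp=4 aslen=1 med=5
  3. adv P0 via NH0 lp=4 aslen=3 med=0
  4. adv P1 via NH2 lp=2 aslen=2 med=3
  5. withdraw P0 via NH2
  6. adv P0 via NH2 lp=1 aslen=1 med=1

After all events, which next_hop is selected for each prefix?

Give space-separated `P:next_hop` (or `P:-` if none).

Op 1: best P0=NH0 P1=-
Op 2: best P0=NH2 P1=-
Op 3: best P0=NH2 P1=-
Op 4: best P0=NH2 P1=NH2
Op 5: best P0=NH0 P1=NH2
Op 6: best P0=NH0 P1=NH2

Answer: P0:NH0 P1:NH2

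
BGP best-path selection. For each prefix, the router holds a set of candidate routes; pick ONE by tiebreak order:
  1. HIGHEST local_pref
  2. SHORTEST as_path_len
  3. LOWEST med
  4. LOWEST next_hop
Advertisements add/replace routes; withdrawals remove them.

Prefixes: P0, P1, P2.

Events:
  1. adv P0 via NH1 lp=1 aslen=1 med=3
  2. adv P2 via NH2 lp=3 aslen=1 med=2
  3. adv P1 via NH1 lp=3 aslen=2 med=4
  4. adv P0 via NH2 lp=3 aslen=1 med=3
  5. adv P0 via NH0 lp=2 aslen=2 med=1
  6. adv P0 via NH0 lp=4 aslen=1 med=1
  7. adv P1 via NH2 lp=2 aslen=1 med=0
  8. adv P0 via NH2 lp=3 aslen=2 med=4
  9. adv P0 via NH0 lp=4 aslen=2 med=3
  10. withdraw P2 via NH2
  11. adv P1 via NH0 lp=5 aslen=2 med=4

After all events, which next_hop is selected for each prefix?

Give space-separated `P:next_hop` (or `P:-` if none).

Answer: P0:NH0 P1:NH0 P2:-

Derivation:
Op 1: best P0=NH1 P1=- P2=-
Op 2: best P0=NH1 P1=- P2=NH2
Op 3: best P0=NH1 P1=NH1 P2=NH2
Op 4: best P0=NH2 P1=NH1 P2=NH2
Op 5: best P0=NH2 P1=NH1 P2=NH2
Op 6: best P0=NH0 P1=NH1 P2=NH2
Op 7: best P0=NH0 P1=NH1 P2=NH2
Op 8: best P0=NH0 P1=NH1 P2=NH2
Op 9: best P0=NH0 P1=NH1 P2=NH2
Op 10: best P0=NH0 P1=NH1 P2=-
Op 11: best P0=NH0 P1=NH0 P2=-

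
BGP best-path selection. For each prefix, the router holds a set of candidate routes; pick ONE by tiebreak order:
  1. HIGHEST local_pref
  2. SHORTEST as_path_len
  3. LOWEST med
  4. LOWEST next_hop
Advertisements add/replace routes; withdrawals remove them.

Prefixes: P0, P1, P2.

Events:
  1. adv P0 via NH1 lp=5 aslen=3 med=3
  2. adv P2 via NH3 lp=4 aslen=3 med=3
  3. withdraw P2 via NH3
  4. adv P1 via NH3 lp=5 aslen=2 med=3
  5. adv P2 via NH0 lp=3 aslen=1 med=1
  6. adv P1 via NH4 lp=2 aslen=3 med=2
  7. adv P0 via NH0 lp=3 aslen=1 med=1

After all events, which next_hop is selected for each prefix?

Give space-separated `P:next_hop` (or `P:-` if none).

Op 1: best P0=NH1 P1=- P2=-
Op 2: best P0=NH1 P1=- P2=NH3
Op 3: best P0=NH1 P1=- P2=-
Op 4: best P0=NH1 P1=NH3 P2=-
Op 5: best P0=NH1 P1=NH3 P2=NH0
Op 6: best P0=NH1 P1=NH3 P2=NH0
Op 7: best P0=NH1 P1=NH3 P2=NH0

Answer: P0:NH1 P1:NH3 P2:NH0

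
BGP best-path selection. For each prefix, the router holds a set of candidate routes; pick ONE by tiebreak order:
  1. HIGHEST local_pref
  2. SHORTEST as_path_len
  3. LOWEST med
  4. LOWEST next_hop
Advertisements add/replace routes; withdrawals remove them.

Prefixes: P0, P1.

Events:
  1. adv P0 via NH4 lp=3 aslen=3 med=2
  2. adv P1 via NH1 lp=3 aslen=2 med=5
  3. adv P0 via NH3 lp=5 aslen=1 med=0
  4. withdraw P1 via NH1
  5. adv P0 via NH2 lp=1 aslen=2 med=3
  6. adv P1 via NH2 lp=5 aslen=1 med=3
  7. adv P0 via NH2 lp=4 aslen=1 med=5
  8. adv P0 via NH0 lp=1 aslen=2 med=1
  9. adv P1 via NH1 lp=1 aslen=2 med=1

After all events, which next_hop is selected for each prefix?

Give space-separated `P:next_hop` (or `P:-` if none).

Answer: P0:NH3 P1:NH2

Derivation:
Op 1: best P0=NH4 P1=-
Op 2: best P0=NH4 P1=NH1
Op 3: best P0=NH3 P1=NH1
Op 4: best P0=NH3 P1=-
Op 5: best P0=NH3 P1=-
Op 6: best P0=NH3 P1=NH2
Op 7: best P0=NH3 P1=NH2
Op 8: best P0=NH3 P1=NH2
Op 9: best P0=NH3 P1=NH2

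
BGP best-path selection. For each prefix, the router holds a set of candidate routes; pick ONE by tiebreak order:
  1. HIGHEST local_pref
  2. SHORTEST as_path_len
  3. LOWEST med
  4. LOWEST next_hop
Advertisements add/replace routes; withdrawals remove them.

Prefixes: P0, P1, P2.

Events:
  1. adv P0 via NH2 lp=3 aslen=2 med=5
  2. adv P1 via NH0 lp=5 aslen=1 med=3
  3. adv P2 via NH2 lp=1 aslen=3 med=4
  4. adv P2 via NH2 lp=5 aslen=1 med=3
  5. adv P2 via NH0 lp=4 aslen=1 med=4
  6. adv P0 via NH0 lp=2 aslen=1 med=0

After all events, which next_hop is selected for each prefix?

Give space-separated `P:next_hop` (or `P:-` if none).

Op 1: best P0=NH2 P1=- P2=-
Op 2: best P0=NH2 P1=NH0 P2=-
Op 3: best P0=NH2 P1=NH0 P2=NH2
Op 4: best P0=NH2 P1=NH0 P2=NH2
Op 5: best P0=NH2 P1=NH0 P2=NH2
Op 6: best P0=NH2 P1=NH0 P2=NH2

Answer: P0:NH2 P1:NH0 P2:NH2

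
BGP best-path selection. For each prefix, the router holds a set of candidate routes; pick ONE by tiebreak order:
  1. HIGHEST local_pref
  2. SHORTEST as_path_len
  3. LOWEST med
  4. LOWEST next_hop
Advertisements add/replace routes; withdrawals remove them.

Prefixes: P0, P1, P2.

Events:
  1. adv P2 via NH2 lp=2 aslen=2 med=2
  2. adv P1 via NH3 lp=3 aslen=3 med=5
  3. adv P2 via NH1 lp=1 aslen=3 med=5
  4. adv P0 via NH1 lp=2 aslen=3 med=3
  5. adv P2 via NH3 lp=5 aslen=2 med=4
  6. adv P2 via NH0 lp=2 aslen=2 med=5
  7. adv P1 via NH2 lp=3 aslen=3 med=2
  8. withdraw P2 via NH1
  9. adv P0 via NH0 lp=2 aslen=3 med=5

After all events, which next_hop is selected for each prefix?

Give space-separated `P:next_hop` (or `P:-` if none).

Answer: P0:NH1 P1:NH2 P2:NH3

Derivation:
Op 1: best P0=- P1=- P2=NH2
Op 2: best P0=- P1=NH3 P2=NH2
Op 3: best P0=- P1=NH3 P2=NH2
Op 4: best P0=NH1 P1=NH3 P2=NH2
Op 5: best P0=NH1 P1=NH3 P2=NH3
Op 6: best P0=NH1 P1=NH3 P2=NH3
Op 7: best P0=NH1 P1=NH2 P2=NH3
Op 8: best P0=NH1 P1=NH2 P2=NH3
Op 9: best P0=NH1 P1=NH2 P2=NH3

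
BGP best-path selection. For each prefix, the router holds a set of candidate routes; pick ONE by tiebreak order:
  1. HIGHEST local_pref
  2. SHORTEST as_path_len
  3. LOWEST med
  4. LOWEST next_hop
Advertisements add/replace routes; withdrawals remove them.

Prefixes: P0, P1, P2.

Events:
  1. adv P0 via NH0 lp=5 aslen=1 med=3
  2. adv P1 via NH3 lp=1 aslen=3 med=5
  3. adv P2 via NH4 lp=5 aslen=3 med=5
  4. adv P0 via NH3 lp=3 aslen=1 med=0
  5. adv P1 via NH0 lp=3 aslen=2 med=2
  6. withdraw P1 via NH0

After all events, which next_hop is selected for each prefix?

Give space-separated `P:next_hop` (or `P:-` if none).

Answer: P0:NH0 P1:NH3 P2:NH4

Derivation:
Op 1: best P0=NH0 P1=- P2=-
Op 2: best P0=NH0 P1=NH3 P2=-
Op 3: best P0=NH0 P1=NH3 P2=NH4
Op 4: best P0=NH0 P1=NH3 P2=NH4
Op 5: best P0=NH0 P1=NH0 P2=NH4
Op 6: best P0=NH0 P1=NH3 P2=NH4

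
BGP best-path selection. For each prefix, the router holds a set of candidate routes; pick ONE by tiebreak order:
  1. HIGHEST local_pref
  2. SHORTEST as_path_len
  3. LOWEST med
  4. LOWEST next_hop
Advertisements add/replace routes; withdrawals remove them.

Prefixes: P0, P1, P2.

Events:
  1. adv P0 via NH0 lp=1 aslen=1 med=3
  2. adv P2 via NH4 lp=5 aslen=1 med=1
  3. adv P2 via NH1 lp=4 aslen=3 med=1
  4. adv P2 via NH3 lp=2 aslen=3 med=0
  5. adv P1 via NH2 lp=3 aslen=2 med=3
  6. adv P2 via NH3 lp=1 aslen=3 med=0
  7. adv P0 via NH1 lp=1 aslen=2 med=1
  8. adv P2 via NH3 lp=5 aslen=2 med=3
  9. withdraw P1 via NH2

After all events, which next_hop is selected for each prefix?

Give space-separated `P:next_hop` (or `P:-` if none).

Answer: P0:NH0 P1:- P2:NH4

Derivation:
Op 1: best P0=NH0 P1=- P2=-
Op 2: best P0=NH0 P1=- P2=NH4
Op 3: best P0=NH0 P1=- P2=NH4
Op 4: best P0=NH0 P1=- P2=NH4
Op 5: best P0=NH0 P1=NH2 P2=NH4
Op 6: best P0=NH0 P1=NH2 P2=NH4
Op 7: best P0=NH0 P1=NH2 P2=NH4
Op 8: best P0=NH0 P1=NH2 P2=NH4
Op 9: best P0=NH0 P1=- P2=NH4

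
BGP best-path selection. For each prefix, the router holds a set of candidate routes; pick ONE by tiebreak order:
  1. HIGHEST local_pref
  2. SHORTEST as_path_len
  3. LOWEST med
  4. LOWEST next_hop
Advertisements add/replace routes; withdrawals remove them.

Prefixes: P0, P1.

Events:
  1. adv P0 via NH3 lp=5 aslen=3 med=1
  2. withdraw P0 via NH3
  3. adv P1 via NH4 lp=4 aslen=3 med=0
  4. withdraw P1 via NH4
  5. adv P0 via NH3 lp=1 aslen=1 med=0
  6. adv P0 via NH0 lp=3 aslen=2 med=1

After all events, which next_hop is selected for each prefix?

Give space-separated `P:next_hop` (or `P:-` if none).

Op 1: best P0=NH3 P1=-
Op 2: best P0=- P1=-
Op 3: best P0=- P1=NH4
Op 4: best P0=- P1=-
Op 5: best P0=NH3 P1=-
Op 6: best P0=NH0 P1=-

Answer: P0:NH0 P1:-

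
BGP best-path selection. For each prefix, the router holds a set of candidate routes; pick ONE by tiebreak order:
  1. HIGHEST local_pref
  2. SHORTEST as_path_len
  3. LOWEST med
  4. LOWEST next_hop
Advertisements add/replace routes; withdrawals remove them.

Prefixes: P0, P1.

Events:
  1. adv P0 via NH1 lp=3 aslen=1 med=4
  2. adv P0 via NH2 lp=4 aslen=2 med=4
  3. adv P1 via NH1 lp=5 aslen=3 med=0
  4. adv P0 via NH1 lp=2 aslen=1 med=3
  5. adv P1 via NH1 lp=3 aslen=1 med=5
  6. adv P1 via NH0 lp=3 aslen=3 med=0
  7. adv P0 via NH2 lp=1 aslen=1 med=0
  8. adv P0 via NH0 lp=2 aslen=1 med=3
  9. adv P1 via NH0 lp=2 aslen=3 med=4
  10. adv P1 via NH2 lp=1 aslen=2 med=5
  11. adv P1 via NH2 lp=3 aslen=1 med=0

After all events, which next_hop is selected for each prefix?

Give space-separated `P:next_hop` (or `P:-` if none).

Op 1: best P0=NH1 P1=-
Op 2: best P0=NH2 P1=-
Op 3: best P0=NH2 P1=NH1
Op 4: best P0=NH2 P1=NH1
Op 5: best P0=NH2 P1=NH1
Op 6: best P0=NH2 P1=NH1
Op 7: best P0=NH1 P1=NH1
Op 8: best P0=NH0 P1=NH1
Op 9: best P0=NH0 P1=NH1
Op 10: best P0=NH0 P1=NH1
Op 11: best P0=NH0 P1=NH2

Answer: P0:NH0 P1:NH2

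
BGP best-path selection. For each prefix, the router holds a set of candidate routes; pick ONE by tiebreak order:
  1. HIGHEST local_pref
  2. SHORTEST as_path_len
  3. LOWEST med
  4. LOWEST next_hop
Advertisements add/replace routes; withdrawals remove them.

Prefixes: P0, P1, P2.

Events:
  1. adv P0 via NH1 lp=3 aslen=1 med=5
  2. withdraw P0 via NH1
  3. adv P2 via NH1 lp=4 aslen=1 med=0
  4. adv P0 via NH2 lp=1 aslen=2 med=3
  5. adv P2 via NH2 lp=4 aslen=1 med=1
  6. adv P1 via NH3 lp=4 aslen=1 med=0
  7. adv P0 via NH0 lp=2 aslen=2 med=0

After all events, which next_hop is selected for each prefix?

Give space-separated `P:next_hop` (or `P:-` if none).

Op 1: best P0=NH1 P1=- P2=-
Op 2: best P0=- P1=- P2=-
Op 3: best P0=- P1=- P2=NH1
Op 4: best P0=NH2 P1=- P2=NH1
Op 5: best P0=NH2 P1=- P2=NH1
Op 6: best P0=NH2 P1=NH3 P2=NH1
Op 7: best P0=NH0 P1=NH3 P2=NH1

Answer: P0:NH0 P1:NH3 P2:NH1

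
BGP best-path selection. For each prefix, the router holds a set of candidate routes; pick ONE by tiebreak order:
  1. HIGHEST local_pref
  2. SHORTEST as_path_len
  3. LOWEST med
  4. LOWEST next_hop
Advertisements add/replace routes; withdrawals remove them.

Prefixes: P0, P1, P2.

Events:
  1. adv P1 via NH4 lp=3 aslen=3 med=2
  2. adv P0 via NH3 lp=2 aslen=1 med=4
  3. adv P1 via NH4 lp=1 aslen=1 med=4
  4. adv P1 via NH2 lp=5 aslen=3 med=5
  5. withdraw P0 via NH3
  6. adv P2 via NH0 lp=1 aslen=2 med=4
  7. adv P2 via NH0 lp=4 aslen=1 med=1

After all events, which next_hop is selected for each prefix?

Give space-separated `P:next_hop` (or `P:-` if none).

Op 1: best P0=- P1=NH4 P2=-
Op 2: best P0=NH3 P1=NH4 P2=-
Op 3: best P0=NH3 P1=NH4 P2=-
Op 4: best P0=NH3 P1=NH2 P2=-
Op 5: best P0=- P1=NH2 P2=-
Op 6: best P0=- P1=NH2 P2=NH0
Op 7: best P0=- P1=NH2 P2=NH0

Answer: P0:- P1:NH2 P2:NH0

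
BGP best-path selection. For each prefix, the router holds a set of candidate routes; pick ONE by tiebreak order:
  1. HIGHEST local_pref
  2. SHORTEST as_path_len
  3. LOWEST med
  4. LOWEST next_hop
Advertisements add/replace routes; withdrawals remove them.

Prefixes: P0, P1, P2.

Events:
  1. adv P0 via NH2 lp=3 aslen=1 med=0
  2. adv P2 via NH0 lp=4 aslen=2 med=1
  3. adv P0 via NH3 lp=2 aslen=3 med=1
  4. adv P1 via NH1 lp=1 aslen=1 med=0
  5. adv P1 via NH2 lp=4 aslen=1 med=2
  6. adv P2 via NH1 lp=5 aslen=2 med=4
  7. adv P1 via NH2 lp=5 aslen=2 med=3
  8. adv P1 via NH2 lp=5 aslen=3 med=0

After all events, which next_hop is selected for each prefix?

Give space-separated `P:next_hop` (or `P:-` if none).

Op 1: best P0=NH2 P1=- P2=-
Op 2: best P0=NH2 P1=- P2=NH0
Op 3: best P0=NH2 P1=- P2=NH0
Op 4: best P0=NH2 P1=NH1 P2=NH0
Op 5: best P0=NH2 P1=NH2 P2=NH0
Op 6: best P0=NH2 P1=NH2 P2=NH1
Op 7: best P0=NH2 P1=NH2 P2=NH1
Op 8: best P0=NH2 P1=NH2 P2=NH1

Answer: P0:NH2 P1:NH2 P2:NH1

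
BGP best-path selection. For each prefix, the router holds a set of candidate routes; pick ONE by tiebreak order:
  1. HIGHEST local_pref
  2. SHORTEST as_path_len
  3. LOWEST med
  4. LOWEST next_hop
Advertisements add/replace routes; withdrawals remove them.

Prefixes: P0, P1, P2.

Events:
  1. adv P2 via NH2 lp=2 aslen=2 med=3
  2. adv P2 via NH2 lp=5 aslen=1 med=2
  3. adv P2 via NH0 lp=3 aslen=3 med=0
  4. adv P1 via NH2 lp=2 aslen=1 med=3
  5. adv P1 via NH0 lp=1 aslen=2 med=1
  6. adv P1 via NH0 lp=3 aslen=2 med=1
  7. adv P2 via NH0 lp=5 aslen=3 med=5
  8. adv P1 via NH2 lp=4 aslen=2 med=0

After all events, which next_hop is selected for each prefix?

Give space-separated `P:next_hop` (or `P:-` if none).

Op 1: best P0=- P1=- P2=NH2
Op 2: best P0=- P1=- P2=NH2
Op 3: best P0=- P1=- P2=NH2
Op 4: best P0=- P1=NH2 P2=NH2
Op 5: best P0=- P1=NH2 P2=NH2
Op 6: best P0=- P1=NH0 P2=NH2
Op 7: best P0=- P1=NH0 P2=NH2
Op 8: best P0=- P1=NH2 P2=NH2

Answer: P0:- P1:NH2 P2:NH2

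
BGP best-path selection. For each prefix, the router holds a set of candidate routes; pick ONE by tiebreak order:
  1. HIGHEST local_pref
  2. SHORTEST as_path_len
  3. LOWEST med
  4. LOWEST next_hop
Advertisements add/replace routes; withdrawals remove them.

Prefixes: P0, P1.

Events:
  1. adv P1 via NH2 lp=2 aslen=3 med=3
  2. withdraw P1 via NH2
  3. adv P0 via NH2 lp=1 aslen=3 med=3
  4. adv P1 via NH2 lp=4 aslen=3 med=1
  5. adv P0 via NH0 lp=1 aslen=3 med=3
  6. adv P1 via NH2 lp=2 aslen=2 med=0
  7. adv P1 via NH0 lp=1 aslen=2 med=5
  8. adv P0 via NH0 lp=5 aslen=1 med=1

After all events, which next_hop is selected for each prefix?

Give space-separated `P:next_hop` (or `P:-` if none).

Answer: P0:NH0 P1:NH2

Derivation:
Op 1: best P0=- P1=NH2
Op 2: best P0=- P1=-
Op 3: best P0=NH2 P1=-
Op 4: best P0=NH2 P1=NH2
Op 5: best P0=NH0 P1=NH2
Op 6: best P0=NH0 P1=NH2
Op 7: best P0=NH0 P1=NH2
Op 8: best P0=NH0 P1=NH2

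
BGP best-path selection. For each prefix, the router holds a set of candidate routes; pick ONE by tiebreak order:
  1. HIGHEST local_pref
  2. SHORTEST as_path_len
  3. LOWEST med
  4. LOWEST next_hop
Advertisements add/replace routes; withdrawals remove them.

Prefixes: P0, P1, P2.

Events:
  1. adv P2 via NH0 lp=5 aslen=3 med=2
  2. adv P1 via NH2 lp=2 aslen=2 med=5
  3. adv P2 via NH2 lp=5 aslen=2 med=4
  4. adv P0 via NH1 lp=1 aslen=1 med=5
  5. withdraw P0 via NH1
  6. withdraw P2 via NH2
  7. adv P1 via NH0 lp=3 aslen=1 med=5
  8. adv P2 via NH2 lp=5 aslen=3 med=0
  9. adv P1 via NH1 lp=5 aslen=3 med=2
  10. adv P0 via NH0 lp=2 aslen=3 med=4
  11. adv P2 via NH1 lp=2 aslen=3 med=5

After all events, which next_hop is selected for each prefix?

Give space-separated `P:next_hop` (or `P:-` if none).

Op 1: best P0=- P1=- P2=NH0
Op 2: best P0=- P1=NH2 P2=NH0
Op 3: best P0=- P1=NH2 P2=NH2
Op 4: best P0=NH1 P1=NH2 P2=NH2
Op 5: best P0=- P1=NH2 P2=NH2
Op 6: best P0=- P1=NH2 P2=NH0
Op 7: best P0=- P1=NH0 P2=NH0
Op 8: best P0=- P1=NH0 P2=NH2
Op 9: best P0=- P1=NH1 P2=NH2
Op 10: best P0=NH0 P1=NH1 P2=NH2
Op 11: best P0=NH0 P1=NH1 P2=NH2

Answer: P0:NH0 P1:NH1 P2:NH2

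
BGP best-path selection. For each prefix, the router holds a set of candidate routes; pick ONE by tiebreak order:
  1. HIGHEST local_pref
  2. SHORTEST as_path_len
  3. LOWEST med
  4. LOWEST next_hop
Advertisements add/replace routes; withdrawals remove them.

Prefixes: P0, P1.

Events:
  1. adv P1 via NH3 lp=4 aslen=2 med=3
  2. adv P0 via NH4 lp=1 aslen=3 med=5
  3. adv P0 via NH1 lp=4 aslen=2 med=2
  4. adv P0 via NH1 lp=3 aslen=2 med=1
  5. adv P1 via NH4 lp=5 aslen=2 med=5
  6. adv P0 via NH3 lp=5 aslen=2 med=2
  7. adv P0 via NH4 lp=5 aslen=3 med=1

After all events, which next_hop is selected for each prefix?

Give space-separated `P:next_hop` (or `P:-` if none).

Answer: P0:NH3 P1:NH4

Derivation:
Op 1: best P0=- P1=NH3
Op 2: best P0=NH4 P1=NH3
Op 3: best P0=NH1 P1=NH3
Op 4: best P0=NH1 P1=NH3
Op 5: best P0=NH1 P1=NH4
Op 6: best P0=NH3 P1=NH4
Op 7: best P0=NH3 P1=NH4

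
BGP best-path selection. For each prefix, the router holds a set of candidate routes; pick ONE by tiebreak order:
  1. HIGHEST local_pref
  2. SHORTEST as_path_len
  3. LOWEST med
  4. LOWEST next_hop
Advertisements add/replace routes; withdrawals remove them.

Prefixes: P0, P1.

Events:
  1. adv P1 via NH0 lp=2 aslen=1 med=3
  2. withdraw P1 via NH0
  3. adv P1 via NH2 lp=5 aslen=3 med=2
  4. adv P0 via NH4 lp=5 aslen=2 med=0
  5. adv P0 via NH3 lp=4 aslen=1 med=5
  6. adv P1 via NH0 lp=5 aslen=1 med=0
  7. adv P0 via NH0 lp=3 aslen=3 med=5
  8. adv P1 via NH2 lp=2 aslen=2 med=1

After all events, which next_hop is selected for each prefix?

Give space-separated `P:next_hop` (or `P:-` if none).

Op 1: best P0=- P1=NH0
Op 2: best P0=- P1=-
Op 3: best P0=- P1=NH2
Op 4: best P0=NH4 P1=NH2
Op 5: best P0=NH4 P1=NH2
Op 6: best P0=NH4 P1=NH0
Op 7: best P0=NH4 P1=NH0
Op 8: best P0=NH4 P1=NH0

Answer: P0:NH4 P1:NH0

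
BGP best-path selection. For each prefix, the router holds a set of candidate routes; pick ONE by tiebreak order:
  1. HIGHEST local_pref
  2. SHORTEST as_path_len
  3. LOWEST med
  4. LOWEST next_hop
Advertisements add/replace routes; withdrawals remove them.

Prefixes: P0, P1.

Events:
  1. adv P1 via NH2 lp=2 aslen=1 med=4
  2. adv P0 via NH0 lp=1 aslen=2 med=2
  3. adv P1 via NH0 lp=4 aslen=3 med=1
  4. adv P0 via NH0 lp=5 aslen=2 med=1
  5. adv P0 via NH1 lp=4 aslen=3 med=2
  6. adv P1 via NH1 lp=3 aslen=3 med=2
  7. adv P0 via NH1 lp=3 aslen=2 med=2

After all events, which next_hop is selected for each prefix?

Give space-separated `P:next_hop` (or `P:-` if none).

Op 1: best P0=- P1=NH2
Op 2: best P0=NH0 P1=NH2
Op 3: best P0=NH0 P1=NH0
Op 4: best P0=NH0 P1=NH0
Op 5: best P0=NH0 P1=NH0
Op 6: best P0=NH0 P1=NH0
Op 7: best P0=NH0 P1=NH0

Answer: P0:NH0 P1:NH0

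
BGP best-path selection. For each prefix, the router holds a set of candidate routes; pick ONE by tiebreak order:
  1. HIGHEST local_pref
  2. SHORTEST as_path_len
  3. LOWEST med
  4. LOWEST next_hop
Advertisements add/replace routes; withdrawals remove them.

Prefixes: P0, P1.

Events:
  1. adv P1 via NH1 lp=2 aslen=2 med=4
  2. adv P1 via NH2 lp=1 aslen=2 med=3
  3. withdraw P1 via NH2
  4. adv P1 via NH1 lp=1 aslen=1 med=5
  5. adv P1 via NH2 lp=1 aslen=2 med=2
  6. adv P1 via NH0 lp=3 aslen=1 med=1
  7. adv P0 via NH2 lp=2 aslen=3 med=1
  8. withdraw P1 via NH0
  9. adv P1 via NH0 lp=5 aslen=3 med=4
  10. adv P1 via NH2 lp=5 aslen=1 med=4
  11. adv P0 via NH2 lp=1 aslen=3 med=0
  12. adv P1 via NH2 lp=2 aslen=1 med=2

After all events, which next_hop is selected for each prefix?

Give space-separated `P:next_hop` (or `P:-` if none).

Op 1: best P0=- P1=NH1
Op 2: best P0=- P1=NH1
Op 3: best P0=- P1=NH1
Op 4: best P0=- P1=NH1
Op 5: best P0=- P1=NH1
Op 6: best P0=- P1=NH0
Op 7: best P0=NH2 P1=NH0
Op 8: best P0=NH2 P1=NH1
Op 9: best P0=NH2 P1=NH0
Op 10: best P0=NH2 P1=NH2
Op 11: best P0=NH2 P1=NH2
Op 12: best P0=NH2 P1=NH0

Answer: P0:NH2 P1:NH0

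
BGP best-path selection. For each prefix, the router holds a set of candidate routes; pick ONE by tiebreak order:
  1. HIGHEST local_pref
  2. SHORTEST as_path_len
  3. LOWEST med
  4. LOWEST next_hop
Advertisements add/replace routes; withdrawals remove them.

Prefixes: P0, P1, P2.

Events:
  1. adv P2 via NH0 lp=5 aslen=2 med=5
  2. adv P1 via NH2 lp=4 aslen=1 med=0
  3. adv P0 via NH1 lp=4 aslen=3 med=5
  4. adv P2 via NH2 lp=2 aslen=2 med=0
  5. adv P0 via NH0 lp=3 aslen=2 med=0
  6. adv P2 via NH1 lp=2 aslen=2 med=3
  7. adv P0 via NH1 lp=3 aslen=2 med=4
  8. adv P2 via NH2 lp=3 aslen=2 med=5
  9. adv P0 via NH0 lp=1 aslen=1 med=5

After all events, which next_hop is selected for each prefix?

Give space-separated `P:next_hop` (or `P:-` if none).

Answer: P0:NH1 P1:NH2 P2:NH0

Derivation:
Op 1: best P0=- P1=- P2=NH0
Op 2: best P0=- P1=NH2 P2=NH0
Op 3: best P0=NH1 P1=NH2 P2=NH0
Op 4: best P0=NH1 P1=NH2 P2=NH0
Op 5: best P0=NH1 P1=NH2 P2=NH0
Op 6: best P0=NH1 P1=NH2 P2=NH0
Op 7: best P0=NH0 P1=NH2 P2=NH0
Op 8: best P0=NH0 P1=NH2 P2=NH0
Op 9: best P0=NH1 P1=NH2 P2=NH0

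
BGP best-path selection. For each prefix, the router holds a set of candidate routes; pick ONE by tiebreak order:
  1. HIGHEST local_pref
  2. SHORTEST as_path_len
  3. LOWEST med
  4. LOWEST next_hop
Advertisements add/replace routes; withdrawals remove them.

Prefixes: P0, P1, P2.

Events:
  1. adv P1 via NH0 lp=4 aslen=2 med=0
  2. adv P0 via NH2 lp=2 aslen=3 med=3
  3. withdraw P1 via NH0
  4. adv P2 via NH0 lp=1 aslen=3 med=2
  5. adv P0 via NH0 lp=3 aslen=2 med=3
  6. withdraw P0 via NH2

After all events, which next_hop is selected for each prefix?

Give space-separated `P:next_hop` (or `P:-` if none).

Answer: P0:NH0 P1:- P2:NH0

Derivation:
Op 1: best P0=- P1=NH0 P2=-
Op 2: best P0=NH2 P1=NH0 P2=-
Op 3: best P0=NH2 P1=- P2=-
Op 4: best P0=NH2 P1=- P2=NH0
Op 5: best P0=NH0 P1=- P2=NH0
Op 6: best P0=NH0 P1=- P2=NH0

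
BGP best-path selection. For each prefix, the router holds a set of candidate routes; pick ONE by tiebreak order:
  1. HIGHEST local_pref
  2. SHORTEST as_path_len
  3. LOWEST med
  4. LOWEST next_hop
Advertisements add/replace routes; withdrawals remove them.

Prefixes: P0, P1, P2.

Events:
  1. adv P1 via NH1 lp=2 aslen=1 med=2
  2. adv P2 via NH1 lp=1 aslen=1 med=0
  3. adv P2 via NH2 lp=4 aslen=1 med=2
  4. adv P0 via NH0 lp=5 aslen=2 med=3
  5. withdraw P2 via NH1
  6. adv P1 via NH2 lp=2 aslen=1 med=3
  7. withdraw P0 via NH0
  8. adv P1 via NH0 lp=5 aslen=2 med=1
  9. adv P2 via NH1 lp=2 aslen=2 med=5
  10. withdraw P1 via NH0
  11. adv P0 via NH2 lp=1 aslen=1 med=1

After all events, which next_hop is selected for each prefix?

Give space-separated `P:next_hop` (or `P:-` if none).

Answer: P0:NH2 P1:NH1 P2:NH2

Derivation:
Op 1: best P0=- P1=NH1 P2=-
Op 2: best P0=- P1=NH1 P2=NH1
Op 3: best P0=- P1=NH1 P2=NH2
Op 4: best P0=NH0 P1=NH1 P2=NH2
Op 5: best P0=NH0 P1=NH1 P2=NH2
Op 6: best P0=NH0 P1=NH1 P2=NH2
Op 7: best P0=- P1=NH1 P2=NH2
Op 8: best P0=- P1=NH0 P2=NH2
Op 9: best P0=- P1=NH0 P2=NH2
Op 10: best P0=- P1=NH1 P2=NH2
Op 11: best P0=NH2 P1=NH1 P2=NH2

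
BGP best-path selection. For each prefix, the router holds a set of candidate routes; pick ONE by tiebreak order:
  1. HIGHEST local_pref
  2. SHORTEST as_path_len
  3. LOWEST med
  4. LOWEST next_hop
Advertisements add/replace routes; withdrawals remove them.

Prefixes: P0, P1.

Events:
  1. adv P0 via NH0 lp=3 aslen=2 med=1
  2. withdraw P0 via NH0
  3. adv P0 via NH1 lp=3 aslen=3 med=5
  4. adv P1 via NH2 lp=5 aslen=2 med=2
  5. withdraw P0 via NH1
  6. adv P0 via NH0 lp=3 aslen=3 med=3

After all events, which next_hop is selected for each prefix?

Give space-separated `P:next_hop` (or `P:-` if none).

Answer: P0:NH0 P1:NH2

Derivation:
Op 1: best P0=NH0 P1=-
Op 2: best P0=- P1=-
Op 3: best P0=NH1 P1=-
Op 4: best P0=NH1 P1=NH2
Op 5: best P0=- P1=NH2
Op 6: best P0=NH0 P1=NH2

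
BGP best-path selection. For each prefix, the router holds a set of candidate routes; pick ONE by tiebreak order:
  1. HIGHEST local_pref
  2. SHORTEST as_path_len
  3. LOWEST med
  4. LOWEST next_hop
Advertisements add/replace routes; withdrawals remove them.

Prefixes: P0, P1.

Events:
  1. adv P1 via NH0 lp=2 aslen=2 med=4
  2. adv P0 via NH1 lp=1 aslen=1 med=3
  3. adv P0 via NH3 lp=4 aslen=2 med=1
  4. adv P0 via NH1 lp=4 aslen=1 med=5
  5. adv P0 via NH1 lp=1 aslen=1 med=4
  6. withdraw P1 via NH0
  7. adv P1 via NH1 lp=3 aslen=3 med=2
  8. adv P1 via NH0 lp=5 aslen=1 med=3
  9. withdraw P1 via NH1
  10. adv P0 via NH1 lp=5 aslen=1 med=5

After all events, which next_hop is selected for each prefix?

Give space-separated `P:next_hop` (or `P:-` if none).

Answer: P0:NH1 P1:NH0

Derivation:
Op 1: best P0=- P1=NH0
Op 2: best P0=NH1 P1=NH0
Op 3: best P0=NH3 P1=NH0
Op 4: best P0=NH1 P1=NH0
Op 5: best P0=NH3 P1=NH0
Op 6: best P0=NH3 P1=-
Op 7: best P0=NH3 P1=NH1
Op 8: best P0=NH3 P1=NH0
Op 9: best P0=NH3 P1=NH0
Op 10: best P0=NH1 P1=NH0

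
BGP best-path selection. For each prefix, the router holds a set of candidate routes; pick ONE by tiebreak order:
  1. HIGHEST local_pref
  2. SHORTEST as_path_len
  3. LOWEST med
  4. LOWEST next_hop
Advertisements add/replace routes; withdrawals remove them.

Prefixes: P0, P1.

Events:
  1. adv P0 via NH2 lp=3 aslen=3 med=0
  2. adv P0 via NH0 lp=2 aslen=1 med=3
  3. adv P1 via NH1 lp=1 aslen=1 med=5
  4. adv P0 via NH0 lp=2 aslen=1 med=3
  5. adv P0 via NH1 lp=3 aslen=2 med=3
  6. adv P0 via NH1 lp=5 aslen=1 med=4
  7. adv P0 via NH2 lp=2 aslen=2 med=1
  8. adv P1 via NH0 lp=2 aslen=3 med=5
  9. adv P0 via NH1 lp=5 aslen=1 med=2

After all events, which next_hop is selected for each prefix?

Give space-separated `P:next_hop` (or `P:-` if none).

Answer: P0:NH1 P1:NH0

Derivation:
Op 1: best P0=NH2 P1=-
Op 2: best P0=NH2 P1=-
Op 3: best P0=NH2 P1=NH1
Op 4: best P0=NH2 P1=NH1
Op 5: best P0=NH1 P1=NH1
Op 6: best P0=NH1 P1=NH1
Op 7: best P0=NH1 P1=NH1
Op 8: best P0=NH1 P1=NH0
Op 9: best P0=NH1 P1=NH0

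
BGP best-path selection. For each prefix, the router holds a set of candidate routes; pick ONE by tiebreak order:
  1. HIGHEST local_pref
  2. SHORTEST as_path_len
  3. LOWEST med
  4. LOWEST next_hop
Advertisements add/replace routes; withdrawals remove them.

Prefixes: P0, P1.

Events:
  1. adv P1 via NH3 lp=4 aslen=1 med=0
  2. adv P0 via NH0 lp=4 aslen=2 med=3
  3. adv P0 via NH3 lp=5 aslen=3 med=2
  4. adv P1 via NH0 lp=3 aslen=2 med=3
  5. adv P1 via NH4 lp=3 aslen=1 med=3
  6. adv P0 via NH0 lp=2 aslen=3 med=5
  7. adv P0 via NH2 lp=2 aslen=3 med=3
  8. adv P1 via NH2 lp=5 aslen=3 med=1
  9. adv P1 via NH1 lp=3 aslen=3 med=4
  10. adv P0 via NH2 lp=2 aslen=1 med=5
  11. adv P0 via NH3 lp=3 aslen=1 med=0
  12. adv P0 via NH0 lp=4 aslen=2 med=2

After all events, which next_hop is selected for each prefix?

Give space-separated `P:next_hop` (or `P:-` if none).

Op 1: best P0=- P1=NH3
Op 2: best P0=NH0 P1=NH3
Op 3: best P0=NH3 P1=NH3
Op 4: best P0=NH3 P1=NH3
Op 5: best P0=NH3 P1=NH3
Op 6: best P0=NH3 P1=NH3
Op 7: best P0=NH3 P1=NH3
Op 8: best P0=NH3 P1=NH2
Op 9: best P0=NH3 P1=NH2
Op 10: best P0=NH3 P1=NH2
Op 11: best P0=NH3 P1=NH2
Op 12: best P0=NH0 P1=NH2

Answer: P0:NH0 P1:NH2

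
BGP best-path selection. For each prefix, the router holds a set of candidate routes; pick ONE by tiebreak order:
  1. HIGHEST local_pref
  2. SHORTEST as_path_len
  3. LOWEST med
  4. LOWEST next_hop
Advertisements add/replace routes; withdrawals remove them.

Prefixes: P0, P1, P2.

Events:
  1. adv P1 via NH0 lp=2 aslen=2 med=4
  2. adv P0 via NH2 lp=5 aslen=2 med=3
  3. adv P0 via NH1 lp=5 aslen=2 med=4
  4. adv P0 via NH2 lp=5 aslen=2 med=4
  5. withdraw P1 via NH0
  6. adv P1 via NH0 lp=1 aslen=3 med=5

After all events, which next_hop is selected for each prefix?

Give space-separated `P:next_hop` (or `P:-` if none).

Op 1: best P0=- P1=NH0 P2=-
Op 2: best P0=NH2 P1=NH0 P2=-
Op 3: best P0=NH2 P1=NH0 P2=-
Op 4: best P0=NH1 P1=NH0 P2=-
Op 5: best P0=NH1 P1=- P2=-
Op 6: best P0=NH1 P1=NH0 P2=-

Answer: P0:NH1 P1:NH0 P2:-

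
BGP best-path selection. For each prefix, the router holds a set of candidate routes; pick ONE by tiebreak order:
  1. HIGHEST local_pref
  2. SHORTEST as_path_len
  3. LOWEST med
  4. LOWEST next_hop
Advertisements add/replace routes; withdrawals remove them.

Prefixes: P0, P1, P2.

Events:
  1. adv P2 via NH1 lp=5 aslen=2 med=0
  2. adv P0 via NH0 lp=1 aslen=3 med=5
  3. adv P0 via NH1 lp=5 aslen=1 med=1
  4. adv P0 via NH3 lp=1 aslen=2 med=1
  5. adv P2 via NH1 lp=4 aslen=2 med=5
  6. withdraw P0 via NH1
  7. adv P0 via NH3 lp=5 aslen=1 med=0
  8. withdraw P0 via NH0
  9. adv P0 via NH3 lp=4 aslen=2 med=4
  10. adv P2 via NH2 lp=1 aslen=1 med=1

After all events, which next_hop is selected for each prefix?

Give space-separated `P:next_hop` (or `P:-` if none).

Answer: P0:NH3 P1:- P2:NH1

Derivation:
Op 1: best P0=- P1=- P2=NH1
Op 2: best P0=NH0 P1=- P2=NH1
Op 3: best P0=NH1 P1=- P2=NH1
Op 4: best P0=NH1 P1=- P2=NH1
Op 5: best P0=NH1 P1=- P2=NH1
Op 6: best P0=NH3 P1=- P2=NH1
Op 7: best P0=NH3 P1=- P2=NH1
Op 8: best P0=NH3 P1=- P2=NH1
Op 9: best P0=NH3 P1=- P2=NH1
Op 10: best P0=NH3 P1=- P2=NH1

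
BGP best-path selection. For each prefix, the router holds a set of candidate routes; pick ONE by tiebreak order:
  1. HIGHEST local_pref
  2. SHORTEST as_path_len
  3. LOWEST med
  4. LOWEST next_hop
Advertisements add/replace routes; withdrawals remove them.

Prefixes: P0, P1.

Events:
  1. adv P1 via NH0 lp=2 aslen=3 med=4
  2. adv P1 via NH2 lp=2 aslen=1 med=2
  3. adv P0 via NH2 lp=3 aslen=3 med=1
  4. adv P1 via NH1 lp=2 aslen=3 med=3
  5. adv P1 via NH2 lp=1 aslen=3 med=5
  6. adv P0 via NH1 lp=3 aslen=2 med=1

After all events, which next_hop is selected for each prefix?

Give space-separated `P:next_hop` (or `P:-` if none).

Answer: P0:NH1 P1:NH1

Derivation:
Op 1: best P0=- P1=NH0
Op 2: best P0=- P1=NH2
Op 3: best P0=NH2 P1=NH2
Op 4: best P0=NH2 P1=NH2
Op 5: best P0=NH2 P1=NH1
Op 6: best P0=NH1 P1=NH1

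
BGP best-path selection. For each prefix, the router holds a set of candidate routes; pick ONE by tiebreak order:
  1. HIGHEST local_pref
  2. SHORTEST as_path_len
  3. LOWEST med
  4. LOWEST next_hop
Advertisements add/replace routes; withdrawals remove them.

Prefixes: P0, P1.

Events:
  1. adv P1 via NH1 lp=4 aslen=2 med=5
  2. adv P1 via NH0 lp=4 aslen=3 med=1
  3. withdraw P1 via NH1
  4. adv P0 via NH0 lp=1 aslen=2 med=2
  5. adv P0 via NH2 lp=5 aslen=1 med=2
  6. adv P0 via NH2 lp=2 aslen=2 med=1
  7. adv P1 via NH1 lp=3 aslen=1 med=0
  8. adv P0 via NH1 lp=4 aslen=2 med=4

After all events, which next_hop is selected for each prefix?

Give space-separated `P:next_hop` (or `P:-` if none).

Answer: P0:NH1 P1:NH0

Derivation:
Op 1: best P0=- P1=NH1
Op 2: best P0=- P1=NH1
Op 3: best P0=- P1=NH0
Op 4: best P0=NH0 P1=NH0
Op 5: best P0=NH2 P1=NH0
Op 6: best P0=NH2 P1=NH0
Op 7: best P0=NH2 P1=NH0
Op 8: best P0=NH1 P1=NH0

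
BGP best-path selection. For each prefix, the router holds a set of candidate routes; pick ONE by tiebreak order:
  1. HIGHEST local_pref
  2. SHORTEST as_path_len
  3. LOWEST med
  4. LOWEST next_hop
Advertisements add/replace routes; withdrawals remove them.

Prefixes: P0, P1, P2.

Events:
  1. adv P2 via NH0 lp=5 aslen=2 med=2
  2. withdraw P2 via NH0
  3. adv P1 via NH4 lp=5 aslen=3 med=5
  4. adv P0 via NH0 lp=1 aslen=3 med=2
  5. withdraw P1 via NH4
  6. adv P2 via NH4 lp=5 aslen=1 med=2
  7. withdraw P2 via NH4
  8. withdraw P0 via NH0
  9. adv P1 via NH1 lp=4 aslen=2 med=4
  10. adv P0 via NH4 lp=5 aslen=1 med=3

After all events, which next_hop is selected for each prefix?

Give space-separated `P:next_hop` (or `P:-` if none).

Answer: P0:NH4 P1:NH1 P2:-

Derivation:
Op 1: best P0=- P1=- P2=NH0
Op 2: best P0=- P1=- P2=-
Op 3: best P0=- P1=NH4 P2=-
Op 4: best P0=NH0 P1=NH4 P2=-
Op 5: best P0=NH0 P1=- P2=-
Op 6: best P0=NH0 P1=- P2=NH4
Op 7: best P0=NH0 P1=- P2=-
Op 8: best P0=- P1=- P2=-
Op 9: best P0=- P1=NH1 P2=-
Op 10: best P0=NH4 P1=NH1 P2=-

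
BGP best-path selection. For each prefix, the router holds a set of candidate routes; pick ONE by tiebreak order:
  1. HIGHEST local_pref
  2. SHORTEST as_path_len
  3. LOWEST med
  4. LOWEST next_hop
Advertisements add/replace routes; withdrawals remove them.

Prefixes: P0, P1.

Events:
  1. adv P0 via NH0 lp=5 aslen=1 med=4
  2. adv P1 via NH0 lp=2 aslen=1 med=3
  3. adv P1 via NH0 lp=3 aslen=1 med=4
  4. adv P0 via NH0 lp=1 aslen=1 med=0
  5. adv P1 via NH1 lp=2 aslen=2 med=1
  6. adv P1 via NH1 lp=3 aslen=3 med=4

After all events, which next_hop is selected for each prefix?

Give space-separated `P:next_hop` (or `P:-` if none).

Op 1: best P0=NH0 P1=-
Op 2: best P0=NH0 P1=NH0
Op 3: best P0=NH0 P1=NH0
Op 4: best P0=NH0 P1=NH0
Op 5: best P0=NH0 P1=NH0
Op 6: best P0=NH0 P1=NH0

Answer: P0:NH0 P1:NH0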